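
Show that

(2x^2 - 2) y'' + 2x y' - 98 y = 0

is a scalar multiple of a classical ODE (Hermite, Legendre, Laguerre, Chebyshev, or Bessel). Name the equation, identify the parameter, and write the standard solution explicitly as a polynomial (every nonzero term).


All three coefficients share the factor -2; dividing through by -2 gives  (1 - x^2) y'' - x y' + 49 y = 0.
This matches the Chebyshev equation (1 - x^2) y'' - x y' + n^2 y = 0 (note the -x y' term, not -2x y') with n^2 = 49, so n = 7; the polynomial solution is T_7(x).
With y = sum_k a_k x^k, matching x^k gives (k+2)(k+1) a_{k+2} = (k^2 - n^2) a_k = (k - 7)(k + 7) a_k. The right side vanishes at k = 7, so the series with the parity of 7 terminates at degree 7.
Standard normalization: leading coefficient of T_n is 2^(n-1), so a_7 = 2^6 = 64. Work downward with a_k = (k+1)(k+2) a_{k+2} / ((k - 7)(k + 7)):
  a_5 = (6)(7)(64) / ((5 - 7)(5 + 7)) = 2688/(-24) = -112
  a_3 = (4)(5)(-112) / ((3 - 7)(3 + 7)) = -2240/(-40) = 56
  a_1 = (2)(3)(56) / ((1 - 7)(1 + 7)) = 336/(-48) = -7
Hence T_7(x) = 64 x^7 - 112 x^5 + 56 x^3 - 7 x.

T_7(x); series = 64 x^7 - 112 x^5 + 56 x^3 - 7 x


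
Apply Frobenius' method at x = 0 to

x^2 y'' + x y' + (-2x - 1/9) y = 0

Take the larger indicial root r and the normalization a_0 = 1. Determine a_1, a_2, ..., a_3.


Write in Frobenius form y'' + (p(x)/x) y' + (q(x)/x^2) y = 0:
  p(x) = 1,  q(x) = -2x - 1/9.
Indicial equation: r(r-1) + (1) r + (-1/9) = 0 -> roots r_1 = 1/3, r_2 = -1/3.
Take r = r_1 = 1/3. Let y(x) = x^r sum_{n>=0} a_n x^n with a_0 = 1.
Substitute y = x^r sum a_n x^n and match x^{r+n}. The recurrence is
  D(n) a_n - 2 a_{n-1} = 0,  where D(n) = (r+n)(r+n-1) + (1)(r+n) + (-1/9).
  a_n = 2 / D(n) * a_{n-1}.
Since the indicial polynomial factors as (r - r_1)(r - r_2), D(n) = (r_1 + n - r_1)(r_1 + n - r_2) = n(n + 2/3).
Evaluating step by step (a_0 = 1):
  n = 1: D(1) = 1(1 + 2/3) = 5/3; numerator = 2(1) = 2; a_1 = (2)/(5/3) = 6/5
  n = 2: D(2) = 2(2 + 2/3) = 16/3; numerator = 2(6/5) = 12/5; a_2 = (12/5)/(16/3) = 9/20
  n = 3: D(3) = 3(3 + 2/3) = 11; numerator = 2(9/20) = 9/10; a_3 = (9/10)/(11) = 9/110

r = 1/3; a_0 = 1; a_1 = 6/5; a_2 = 9/20; a_3 = 9/110


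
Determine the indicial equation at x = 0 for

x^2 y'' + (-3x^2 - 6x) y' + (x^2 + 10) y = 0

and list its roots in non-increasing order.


Divide by x^2 to reach normal form y'' + P_1(x) y' + P_2(x) y = 0 with P_1(x) = -3 - 6/x and P_2(x) = 1 + 10/x^2.
x = 0 is a singular point because the y'-coefficient -3 - 6/x has a pole at x = 0 and the y-coefficient 1 + 10/x^2 has a pole at x = 0.
It is a regular singular point because x P_1(x) = p(x) = -3x - 6 and x^2 P_2(x) = q(x) = x^2 + 10 are polynomials, hence analytic at x = 0.
p(0) = -6,  q(0) = 10.
Indicial equation: r(r-1) + p(0) r + q(0) = 0, i.e. r^2 + (p(0) - 1) r + q(0) = 0, i.e. r^2 - 7 r + 10 = 0.
Discriminant: (-7)^2 - 4(10) = 9, so r = (7 ± 3)/2.
Solving: r_1 = 5, r_2 = 2.

indicial: r^2 - 7 r + 10 = 0; roots r_1 = 5, r_2 = 2


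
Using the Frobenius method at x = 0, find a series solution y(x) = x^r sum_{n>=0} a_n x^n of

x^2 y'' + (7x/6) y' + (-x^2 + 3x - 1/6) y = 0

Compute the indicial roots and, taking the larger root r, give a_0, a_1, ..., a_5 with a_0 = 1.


Write in Frobenius form y'' + (p(x)/x) y' + (q(x)/x^2) y = 0:
  p(x) = 7/6,  q(x) = -x^2 + 3x - 1/6.
Indicial equation: r(r-1) + (7/6) r + (-1/6) = 0 -> roots r_1 = 1/3, r_2 = -1/2.
Take r = r_1 = 1/3. Let y(x) = x^r sum_{n>=0} a_n x^n with a_0 = 1.
Substitute y = x^r sum a_n x^n and match x^{r+n}. The recurrence is
  D(n) a_n + 3 a_{n-1} - 1 a_{n-2} = 0,  where D(n) = (r+n)(r+n-1) + (7/6)(r+n) + (-1/6).
  a_n = [-3 a_{n-1} + 1 a_{n-2}] / D(n).
Since the indicial polynomial factors as (r - r_1)(r - r_2), D(n) = (r_1 + n - r_1)(r_1 + n - r_2) = n(n + 5/6).
Evaluating step by step (a_0 = 1):
  n = 1: D(1) = 1(1 + 5/6) = 11/6; numerator = -3(1) = -3; a_1 = (-3)/(11/6) = -18/11
  n = 2: D(2) = 2(2 + 5/6) = 17/3; numerator = -3(-18/11) + 1(1) = 65/11; a_2 = (65/11)/(17/3) = 195/187
  n = 3: D(3) = 3(3 + 5/6) = 23/2; numerator = -3(195/187) + 1(-18/11) = -81/17; a_3 = (-81/17)/(23/2) = -162/391
  n = 4: D(4) = 4(4 + 5/6) = 58/3; numerator = -3(-162/391) + 1(195/187) = 9831/4301; a_4 = (9831/4301)/(58/3) = 1017/8602
  n = 5: D(5) = 5(5 + 5/6) = 175/6; numerator = -3(1017/8602) + 1(-162/391) = -6615/8602; a_5 = (-6615/8602)/(175/6) = -567/21505

r = 1/3; a_0 = 1; a_1 = -18/11; a_2 = 195/187; a_3 = -162/391; a_4 = 1017/8602; a_5 = -567/21505


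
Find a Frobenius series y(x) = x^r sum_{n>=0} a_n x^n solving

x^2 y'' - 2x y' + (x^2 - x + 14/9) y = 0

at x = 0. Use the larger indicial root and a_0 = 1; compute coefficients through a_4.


Write in Frobenius form y'' + (p(x)/x) y' + (q(x)/x^2) y = 0:
  p(x) = -2,  q(x) = x^2 - x + 14/9.
Indicial equation: r(r-1) + (-2) r + (14/9) = 0 -> roots r_1 = 7/3, r_2 = 2/3.
Take r = r_1 = 7/3. Let y(x) = x^r sum_{n>=0} a_n x^n with a_0 = 1.
Substitute y = x^r sum a_n x^n and match x^{r+n}. The recurrence is
  D(n) a_n - 1 a_{n-1} + 1 a_{n-2} = 0,  where D(n) = (r+n)(r+n-1) + (-2)(r+n) + (14/9).
  a_n = [1 a_{n-1} - 1 a_{n-2}] / D(n).
Since the indicial polynomial factors as (r - r_1)(r - r_2), D(n) = (r_1 + n - r_1)(r_1 + n - r_2) = n(n + 5/3).
Evaluating step by step (a_0 = 1):
  n = 1: D(1) = 1(1 + 5/3) = 8/3; numerator = 1(1) = 1; a_1 = (1)/(8/3) = 3/8
  n = 2: D(2) = 2(2 + 5/3) = 22/3; numerator = 1(3/8) - 1(1) = -5/8; a_2 = (-5/8)/(22/3) = -15/176
  n = 3: D(3) = 3(3 + 5/3) = 14; numerator = 1(-15/176) - 1(3/8) = -81/176; a_3 = (-81/176)/(14) = -81/2464
  n = 4: D(4) = 4(4 + 5/3) = 68/3; numerator = 1(-81/2464) - 1(-15/176) = 129/2464; a_4 = (129/2464)/(68/3) = 387/167552

r = 7/3; a_0 = 1; a_1 = 3/8; a_2 = -15/176; a_3 = -81/2464; a_4 = 387/167552


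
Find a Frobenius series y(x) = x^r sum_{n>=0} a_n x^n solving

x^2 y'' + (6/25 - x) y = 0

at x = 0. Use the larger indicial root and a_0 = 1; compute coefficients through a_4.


Write in Frobenius form y'' + (p(x)/x) y' + (q(x)/x^2) y = 0:
  p(x) = 0,  q(x) = 6/25 - x.
Indicial equation: r(r-1) + (0) r + (6/25) = 0 -> roots r_1 = 3/5, r_2 = 2/5.
Take r = r_1 = 3/5. Let y(x) = x^r sum_{n>=0} a_n x^n with a_0 = 1.
Substitute y = x^r sum a_n x^n and match x^{r+n}. The recurrence is
  D(n) a_n - 1 a_{n-1} = 0,  where D(n) = (r+n)(r+n-1) + (0)(r+n) + (6/25).
  a_n = 1 / D(n) * a_{n-1}.
Since the indicial polynomial factors as (r - r_1)(r - r_2), D(n) = (r_1 + n - r_1)(r_1 + n - r_2) = n(n + 1/5).
Evaluating step by step (a_0 = 1):
  n = 1: D(1) = 1(1 + 1/5) = 6/5; numerator = 1(1) = 1; a_1 = (1)/(6/5) = 5/6
  n = 2: D(2) = 2(2 + 1/5) = 22/5; numerator = 1(5/6) = 5/6; a_2 = (5/6)/(22/5) = 25/132
  n = 3: D(3) = 3(3 + 1/5) = 48/5; numerator = 1(25/132) = 25/132; a_3 = (25/132)/(48/5) = 125/6336
  n = 4: D(4) = 4(4 + 1/5) = 84/5; numerator = 1(125/6336) = 125/6336; a_4 = (125/6336)/(84/5) = 625/532224

r = 3/5; a_0 = 1; a_1 = 5/6; a_2 = 25/132; a_3 = 125/6336; a_4 = 625/532224


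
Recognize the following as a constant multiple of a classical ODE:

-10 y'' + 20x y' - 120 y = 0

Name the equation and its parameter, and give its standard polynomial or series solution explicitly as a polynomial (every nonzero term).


All three coefficients share the factor -10; dividing through by -10 gives  y'' - 2x y' + 12 y = 0.
This matches the Hermite equation y'' - 2x y' + 2n y = 0 with 2n = 12, so n = 6; the polynomial solution is H_6(x).
With y = sum_k a_k x^k, matching x^k gives (k+2)(k+1) a_{k+2} = 2(k - n) a_k = 2(k - 6) a_k. The right side vanishes at k = 6, so the series with the parity of 6 terminates at degree 6.
Standard normalization: leading coefficient of H_n is 2^n, so a_6 = 2^6 = 64. Work downward with a_k = (k+1)(k+2) a_{k+2} / (2(k - n)):
  a_4 = (5)(6)(64) / (2(4 - 6)) = 1920/(-4) = -480
  a_2 = (3)(4)(-480) / (2(2 - 6)) = -5760/(-8) = 720
  a_0 = (1)(2)(720) / (2(0 - 6)) = 1440/(-12) = -120
Hence H_6(x) = 64 x^6 - 480 x^4 + 720 x^2 - 120.

H_6(x); series = 64 x^6 - 480 x^4 + 720 x^2 - 120


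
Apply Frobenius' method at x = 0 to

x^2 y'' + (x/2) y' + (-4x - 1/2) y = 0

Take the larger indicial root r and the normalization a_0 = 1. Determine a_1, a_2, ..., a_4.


Write in Frobenius form y'' + (p(x)/x) y' + (q(x)/x^2) y = 0:
  p(x) = 1/2,  q(x) = -4x - 1/2.
Indicial equation: r(r-1) + (1/2) r + (-1/2) = 0 -> roots r_1 = 1, r_2 = -1/2.
Take r = r_1 = 1. Let y(x) = x^r sum_{n>=0} a_n x^n with a_0 = 1.
Substitute y = x^r sum a_n x^n and match x^{r+n}. The recurrence is
  D(n) a_n - 4 a_{n-1} = 0,  where D(n) = (r+n)(r+n-1) + (1/2)(r+n) + (-1/2).
  a_n = 4 / D(n) * a_{n-1}.
Since the indicial polynomial factors as (r - r_1)(r - r_2), D(n) = (r_1 + n - r_1)(r_1 + n - r_2) = n(n + 3/2).
Evaluating step by step (a_0 = 1):
  n = 1: D(1) = 1(1 + 3/2) = 5/2; numerator = 4(1) = 4; a_1 = (4)/(5/2) = 8/5
  n = 2: D(2) = 2(2 + 3/2) = 7; numerator = 4(8/5) = 32/5; a_2 = (32/5)/(7) = 32/35
  n = 3: D(3) = 3(3 + 3/2) = 27/2; numerator = 4(32/35) = 128/35; a_3 = (128/35)/(27/2) = 256/945
  n = 4: D(4) = 4(4 + 3/2) = 22; numerator = 4(256/945) = 1024/945; a_4 = (1024/945)/(22) = 512/10395

r = 1; a_0 = 1; a_1 = 8/5; a_2 = 32/35; a_3 = 256/945; a_4 = 512/10395


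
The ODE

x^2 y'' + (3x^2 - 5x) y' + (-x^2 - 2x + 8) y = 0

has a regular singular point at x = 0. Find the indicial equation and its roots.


Divide by x^2 to reach normal form y'' + P_1(x) y' + P_2(x) y = 0 with P_1(x) = 3 - 5/x and P_2(x) = -1 - 2/x + 8/x^2.
x = 0 is a singular point because the y'-coefficient 3 - 5/x has a pole at x = 0 and the y-coefficient -1 - 2/x + 8/x^2 has a pole at x = 0.
It is a regular singular point because x P_1(x) = p(x) = 3x - 5 and x^2 P_2(x) = q(x) = -x^2 - 2x + 8 are polynomials, hence analytic at x = 0.
p(0) = -5,  q(0) = 8.
Indicial equation: r(r-1) + p(0) r + q(0) = 0, i.e. r^2 + (p(0) - 1) r + q(0) = 0, i.e. r^2 - 6 r + 8 = 0.
Discriminant: (-6)^2 - 4(8) = 4, so r = (6 ± 2)/2.
Solving: r_1 = 4, r_2 = 2.

indicial: r^2 - 6 r + 8 = 0; roots r_1 = 4, r_2 = 2


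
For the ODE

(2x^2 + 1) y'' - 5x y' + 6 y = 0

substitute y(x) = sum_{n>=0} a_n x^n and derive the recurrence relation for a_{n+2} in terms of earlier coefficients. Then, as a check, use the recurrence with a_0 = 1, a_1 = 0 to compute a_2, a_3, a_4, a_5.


Substitute y = sum_n a_n x^n.
(1 + 2 x^2) y'' contributes (n+2)(n+1) a_{n+2} + 2 n(n-1) a_n at x^n.
-5 x y'(x) contributes -5 n a_n at x^n.
6 y(x) contributes 6 a_n at x^n.
Matching x^n: (n+2)(n+1) a_{n+2} + (2 n(n-1) - 5 n + 6) a_n = 0.
Thus a_{n+2} = (-2 n(n-1) + 5 n - 6) / ((n+1)(n+2)) * a_n.

Check with a_0 = 1, a_1 = 0 (apply the recurrence for n = 0, 1, 2, 3): a_0 = 1, a_1 = 0, a_2 = -3, a_3 = 0, a_4 = 0, a_5 = 0.

a_(n+2) = (-2 n(n-1) + 5 n - 6) / ((n+1)(n+2)) * a_n; check: a_0 = 1, a_1 = 0, a_2 = -3, a_3 = 0, a_4 = 0, a_5 = 0


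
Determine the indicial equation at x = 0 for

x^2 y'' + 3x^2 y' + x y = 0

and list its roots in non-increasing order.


Divide by x^2 to reach normal form y'' + P_1(x) y' + P_2(x) y = 0 with P_1(x) = 3 and P_2(x) = 1/x.
x = 0 is a singular point because the y-coefficient 1/x has a pole at x = 0.
It is a regular singular point because x P_1(x) = p(x) = 3x and x^2 P_2(x) = q(x) = x are polynomials, hence analytic at x = 0.
p(0) = 0,  q(0) = 0.
Indicial equation: r(r-1) + p(0) r + q(0) = 0, i.e. r^2 + (p(0) - 1) r + q(0) = 0, i.e. r^2 - 1 r = 0.
Discriminant: (-1)^2 - 4(0) = 1, so r = (1 ± 1)/2.
Solving: r_1 = 1, r_2 = 0.

indicial: r^2 - 1 r = 0; roots r_1 = 1, r_2 = 0


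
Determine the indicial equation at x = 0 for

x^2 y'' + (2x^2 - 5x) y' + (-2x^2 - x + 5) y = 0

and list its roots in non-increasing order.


Divide by x^2 to reach normal form y'' + P_1(x) y' + P_2(x) y = 0 with P_1(x) = 2 - 5/x and P_2(x) = -2 - 1/x + 5/x^2.
x = 0 is a singular point because the y'-coefficient 2 - 5/x has a pole at x = 0 and the y-coefficient -2 - 1/x + 5/x^2 has a pole at x = 0.
It is a regular singular point because x P_1(x) = p(x) = 2x - 5 and x^2 P_2(x) = q(x) = -2x^2 - x + 5 are polynomials, hence analytic at x = 0.
p(0) = -5,  q(0) = 5.
Indicial equation: r(r-1) + p(0) r + q(0) = 0, i.e. r^2 + (p(0) - 1) r + q(0) = 0, i.e. r^2 - 6 r + 5 = 0.
Discriminant: (-6)^2 - 4(5) = 16, so r = (6 ± 4)/2.
Solving: r_1 = 5, r_2 = 1.

indicial: r^2 - 6 r + 5 = 0; roots r_1 = 5, r_2 = 1


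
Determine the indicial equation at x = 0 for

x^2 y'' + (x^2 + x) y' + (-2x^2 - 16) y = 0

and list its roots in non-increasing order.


Divide by x^2 to reach normal form y'' + P_1(x) y' + P_2(x) y = 0 with P_1(x) = 1 + 1/x and P_2(x) = -2 - 16/x^2.
x = 0 is a singular point because the y'-coefficient 1 + 1/x has a pole at x = 0 and the y-coefficient -2 - 16/x^2 has a pole at x = 0.
It is a regular singular point because x P_1(x) = p(x) = x + 1 and x^2 P_2(x) = q(x) = -2x^2 - 16 are polynomials, hence analytic at x = 0.
p(0) = 1,  q(0) = -16.
Indicial equation: r(r-1) + p(0) r + q(0) = 0, i.e. r^2 + (p(0) - 1) r + q(0) = 0, i.e. r^2 - 16 = 0.
Discriminant: (0)^2 - 4(-16) = 64, so r = (0 ± 8)/2.
Solving: r_1 = 4, r_2 = -4.

indicial: r^2 - 16 = 0; roots r_1 = 4, r_2 = -4


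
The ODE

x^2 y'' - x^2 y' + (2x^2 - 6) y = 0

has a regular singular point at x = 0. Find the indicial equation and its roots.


Divide by x^2 to reach normal form y'' + P_1(x) y' + P_2(x) y = 0 with P_1(x) = -1 and P_2(x) = 2 - 6/x^2.
x = 0 is a singular point because the y-coefficient 2 - 6/x^2 has a pole at x = 0.
It is a regular singular point because x P_1(x) = p(x) = -x and x^2 P_2(x) = q(x) = 2x^2 - 6 are polynomials, hence analytic at x = 0.
p(0) = 0,  q(0) = -6.
Indicial equation: r(r-1) + p(0) r + q(0) = 0, i.e. r^2 + (p(0) - 1) r + q(0) = 0, i.e. r^2 - 1 r - 6 = 0.
Discriminant: (-1)^2 - 4(-6) = 25, so r = (1 ± 5)/2.
Solving: r_1 = 3, r_2 = -2.

indicial: r^2 - 1 r - 6 = 0; roots r_1 = 3, r_2 = -2


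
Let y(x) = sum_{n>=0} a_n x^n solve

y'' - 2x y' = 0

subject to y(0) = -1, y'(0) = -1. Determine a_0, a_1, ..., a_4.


Ansatz: y(x) = sum_{n>=0} a_n x^n, so y'(x) = sum_{n>=1} n a_n x^(n-1) and y''(x) = sum_{n>=2} n(n-1) a_n x^(n-2).
Substitute into P(x) y'' + Q(x) y' + R(x) y = 0 with P(x) = 1, Q(x) = -2x, R(x) = 0, and match powers of x.
Initial conditions: a_0 = -1, a_1 = -1.
Setting the coefficient of each power of x to zero and solving order by order (substituting the coefficients already found):
  x^0: 2 a_2 = 0  ->  a_2 = 0
  x^1: 6 a_3 - 2 a_1 = 0  ->  6 a_3 = 2 a_1 = -2  ->  a_3 = -1/3
  x^2: 12 a_4 - 4 a_2 = 0  ->  12 a_4 = 4 a_2 = 0  ->  a_4 = 0
Truncated series: y(x) = -1 - x - (1/3) x^3 + O(x^5).

a_0 = -1; a_1 = -1; a_2 = 0; a_3 = -1/3; a_4 = 0


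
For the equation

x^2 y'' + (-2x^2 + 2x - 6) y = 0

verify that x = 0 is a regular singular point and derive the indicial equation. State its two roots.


Divide by x^2 to reach normal form y'' + P_1(x) y' + P_2(x) y = 0 with P_1(x) = 0 and P_2(x) = -2 + 2/x - 6/x^2.
x = 0 is a singular point because the y-coefficient -2 + 2/x - 6/x^2 has a pole at x = 0.
It is a regular singular point because x P_1(x) = p(x) = 0 and x^2 P_2(x) = q(x) = -2x^2 + 2x - 6 are polynomials, hence analytic at x = 0.
p(0) = 0,  q(0) = -6.
Indicial equation: r(r-1) + p(0) r + q(0) = 0, i.e. r^2 + (p(0) - 1) r + q(0) = 0, i.e. r^2 - 1 r - 6 = 0.
Discriminant: (-1)^2 - 4(-6) = 25, so r = (1 ± 5)/2.
Solving: r_1 = 3, r_2 = -2.

indicial: r^2 - 1 r - 6 = 0; roots r_1 = 3, r_2 = -2


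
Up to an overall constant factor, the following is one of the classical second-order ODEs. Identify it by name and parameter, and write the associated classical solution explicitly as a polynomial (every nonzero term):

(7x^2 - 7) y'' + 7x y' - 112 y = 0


All three coefficients share the factor -7; dividing through by -7 gives  (1 - x^2) y'' - x y' + 16 y = 0.
This matches the Chebyshev equation (1 - x^2) y'' - x y' + n^2 y = 0 (note the -x y' term, not -2x y') with n^2 = 16, so n = 4; the polynomial solution is T_4(x).
With y = sum_k a_k x^k, matching x^k gives (k+2)(k+1) a_{k+2} = (k^2 - n^2) a_k = (k - 4)(k + 4) a_k. The right side vanishes at k = 4, so the series with the parity of 4 terminates at degree 4.
Standard normalization: leading coefficient of T_n is 2^(n-1), so a_4 = 2^3 = 8. Work downward with a_k = (k+1)(k+2) a_{k+2} / ((k - 4)(k + 4)):
  a_2 = (3)(4)(8) / ((2 - 4)(2 + 4)) = 96/(-12) = -8
  a_0 = (1)(2)(-8) / ((0 - 4)(0 + 4)) = -16/(-16) = 1
Hence T_4(x) = 8 x^4 - 8 x^2 + 1.

T_4(x); series = 8 x^4 - 8 x^2 + 1


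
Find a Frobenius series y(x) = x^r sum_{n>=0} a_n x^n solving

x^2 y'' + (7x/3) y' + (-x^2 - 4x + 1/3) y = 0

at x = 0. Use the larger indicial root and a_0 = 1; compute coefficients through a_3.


Write in Frobenius form y'' + (p(x)/x) y' + (q(x)/x^2) y = 0:
  p(x) = 7/3,  q(x) = -x^2 - 4x + 1/3.
Indicial equation: r(r-1) + (7/3) r + (1/3) = 0 -> roots r_1 = -1/3, r_2 = -1.
Take r = r_1 = -1/3. Let y(x) = x^r sum_{n>=0} a_n x^n with a_0 = 1.
Substitute y = x^r sum a_n x^n and match x^{r+n}. The recurrence is
  D(n) a_n - 4 a_{n-1} - 1 a_{n-2} = 0,  where D(n) = (r+n)(r+n-1) + (7/3)(r+n) + (1/3).
  a_n = [4 a_{n-1} + 1 a_{n-2}] / D(n).
Since the indicial polynomial factors as (r - r_1)(r - r_2), D(n) = (r_1 + n - r_1)(r_1 + n - r_2) = n(n + 2/3).
Evaluating step by step (a_0 = 1):
  n = 1: D(1) = 1(1 + 2/3) = 5/3; numerator = 4(1) = 4; a_1 = (4)/(5/3) = 12/5
  n = 2: D(2) = 2(2 + 2/3) = 16/3; numerator = 4(12/5) + 1(1) = 53/5; a_2 = (53/5)/(16/3) = 159/80
  n = 3: D(3) = 3(3 + 2/3) = 11; numerator = 4(159/80) + 1(12/5) = 207/20; a_3 = (207/20)/(11) = 207/220

r = -1/3; a_0 = 1; a_1 = 12/5; a_2 = 159/80; a_3 = 207/220


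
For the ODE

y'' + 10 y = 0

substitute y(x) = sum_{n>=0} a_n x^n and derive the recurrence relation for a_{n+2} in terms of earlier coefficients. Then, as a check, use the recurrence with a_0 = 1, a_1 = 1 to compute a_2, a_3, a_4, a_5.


Substitute y = sum_n a_n x^n into y'' + (const) y = 0.
y''(x) = sum_{n>=0} (n+2)(n+1) a_{n+2} x^n.
The ODE becomes sum_n [(n+2)(n+1) a_{n+2} + 10 a_n] x^n = 0.
Setting each coefficient to zero gives the recurrence:
  (n+2)(n+1) a_{n+2} + 10 a_n = 0,
  a_{n+2} = -10 / ((n+1)(n+2)) a_n.

Check with a_0 = 1, a_1 = 1 (apply the recurrence for n = 0, 1, 2, 3): a_0 = 1, a_1 = 1, a_2 = -5, a_3 = -5/3, a_4 = 25/6, a_5 = 5/6.

a_{n+2} = -10/((n+1)(n+2)) * a_n; check: a_0 = 1, a_1 = 1, a_2 = -5, a_3 = -5/3, a_4 = 25/6, a_5 = 5/6


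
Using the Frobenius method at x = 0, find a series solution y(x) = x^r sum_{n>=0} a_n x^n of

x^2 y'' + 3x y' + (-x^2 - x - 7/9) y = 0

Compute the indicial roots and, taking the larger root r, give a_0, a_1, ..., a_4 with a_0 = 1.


Write in Frobenius form y'' + (p(x)/x) y' + (q(x)/x^2) y = 0:
  p(x) = 3,  q(x) = -x^2 - x - 7/9.
Indicial equation: r(r-1) + (3) r + (-7/9) = 0 -> roots r_1 = 1/3, r_2 = -7/3.
Take r = r_1 = 1/3. Let y(x) = x^r sum_{n>=0} a_n x^n with a_0 = 1.
Substitute y = x^r sum a_n x^n and match x^{r+n}. The recurrence is
  D(n) a_n - 1 a_{n-1} - 1 a_{n-2} = 0,  where D(n) = (r+n)(r+n-1) + (3)(r+n) + (-7/9).
  a_n = [1 a_{n-1} + 1 a_{n-2}] / D(n).
Since the indicial polynomial factors as (r - r_1)(r - r_2), D(n) = (r_1 + n - r_1)(r_1 + n - r_2) = n(n + 8/3).
Evaluating step by step (a_0 = 1):
  n = 1: D(1) = 1(1 + 8/3) = 11/3; numerator = 1(1) = 1; a_1 = (1)/(11/3) = 3/11
  n = 2: D(2) = 2(2 + 8/3) = 28/3; numerator = 1(3/11) + 1(1) = 14/11; a_2 = (14/11)/(28/3) = 3/22
  n = 3: D(3) = 3(3 + 8/3) = 17; numerator = 1(3/22) + 1(3/11) = 9/22; a_3 = (9/22)/(17) = 9/374
  n = 4: D(4) = 4(4 + 8/3) = 80/3; numerator = 1(9/374) + 1(3/22) = 30/187; a_4 = (30/187)/(80/3) = 9/1496

r = 1/3; a_0 = 1; a_1 = 3/11; a_2 = 3/22; a_3 = 9/374; a_4 = 9/1496


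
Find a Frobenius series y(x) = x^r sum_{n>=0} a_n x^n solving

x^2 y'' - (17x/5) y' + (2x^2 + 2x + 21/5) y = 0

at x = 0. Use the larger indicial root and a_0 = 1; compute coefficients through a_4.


Write in Frobenius form y'' + (p(x)/x) y' + (q(x)/x^2) y = 0:
  p(x) = -17/5,  q(x) = 2x^2 + 2x + 21/5.
Indicial equation: r(r-1) + (-17/5) r + (21/5) = 0 -> roots r_1 = 3, r_2 = 7/5.
Take r = r_1 = 3. Let y(x) = x^r sum_{n>=0} a_n x^n with a_0 = 1.
Substitute y = x^r sum a_n x^n and match x^{r+n}. The recurrence is
  D(n) a_n + 2 a_{n-1} + 2 a_{n-2} = 0,  where D(n) = (r+n)(r+n-1) + (-17/5)(r+n) + (21/5).
  a_n = [-2 a_{n-1} - 2 a_{n-2}] / D(n).
Since the indicial polynomial factors as (r - r_1)(r - r_2), D(n) = (r_1 + n - r_1)(r_1 + n - r_2) = n(n + 8/5).
Evaluating step by step (a_0 = 1):
  n = 1: D(1) = 1(1 + 8/5) = 13/5; numerator = -2(1) = -2; a_1 = (-2)/(13/5) = -10/13
  n = 2: D(2) = 2(2 + 8/5) = 36/5; numerator = -2(-10/13) - 2(1) = -6/13; a_2 = (-6/13)/(36/5) = -5/78
  n = 3: D(3) = 3(3 + 8/5) = 69/5; numerator = -2(-5/78) - 2(-10/13) = 5/3; a_3 = (5/3)/(69/5) = 25/207
  n = 4: D(4) = 4(4 + 8/5) = 112/5; numerator = -2(25/207) - 2(-5/78) = -305/2691; a_4 = (-305/2691)/(112/5) = -1525/301392

r = 3; a_0 = 1; a_1 = -10/13; a_2 = -5/78; a_3 = 25/207; a_4 = -1525/301392


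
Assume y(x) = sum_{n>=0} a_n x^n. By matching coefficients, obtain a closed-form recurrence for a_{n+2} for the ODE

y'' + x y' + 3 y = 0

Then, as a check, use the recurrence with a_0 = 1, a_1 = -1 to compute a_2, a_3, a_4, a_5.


Substitute y = sum_n a_n x^n.
y''(x) has coefficient (n+2)(n+1) a_{n+2} at x^n;
x y'(x) has coefficient n a_n at x^n (shift);
3 y(x) has coefficient 3 a_n at x^n.
Matching x^n: (n+2)(n+1) a_{n+2} + (n + 3) a_n = 0.
Thus a_{n+2} = (-n - 3) / ((n+1)(n+2)) * a_n.

Check with a_0 = 1, a_1 = -1 (apply the recurrence for n = 0, 1, 2, 3): a_0 = 1, a_1 = -1, a_2 = -3/2, a_3 = 2/3, a_4 = 5/8, a_5 = -1/5.

a_(n+2) = (-n - 3) / ((n+1)(n+2)) * a_n; check: a_0 = 1, a_1 = -1, a_2 = -3/2, a_3 = 2/3, a_4 = 5/8, a_5 = -1/5


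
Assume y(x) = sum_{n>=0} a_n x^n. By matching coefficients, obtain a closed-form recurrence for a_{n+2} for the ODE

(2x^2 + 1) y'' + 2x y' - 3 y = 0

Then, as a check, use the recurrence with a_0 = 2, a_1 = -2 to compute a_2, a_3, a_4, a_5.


Substitute y = sum_n a_n x^n.
(1 + 2 x^2) y'' contributes (n+2)(n+1) a_{n+2} + 2 n(n-1) a_n at x^n.
2 x y'(x) contributes 2 n a_n at x^n.
-3 y(x) contributes -3 a_n at x^n.
Matching x^n: (n+2)(n+1) a_{n+2} + (2 n(n-1) + 2 n - 3) a_n = 0.
Thus a_{n+2} = (-2 n(n-1) - 2 n + 3) / ((n+1)(n+2)) * a_n.

Check with a_0 = 2, a_1 = -2 (apply the recurrence for n = 0, 1, 2, 3): a_0 = 2, a_1 = -2, a_2 = 3, a_3 = -1/3, a_4 = -5/4, a_5 = 1/4.

a_(n+2) = (-2 n(n-1) - 2 n + 3) / ((n+1)(n+2)) * a_n; check: a_0 = 2, a_1 = -2, a_2 = 3, a_3 = -1/3, a_4 = -5/4, a_5 = 1/4


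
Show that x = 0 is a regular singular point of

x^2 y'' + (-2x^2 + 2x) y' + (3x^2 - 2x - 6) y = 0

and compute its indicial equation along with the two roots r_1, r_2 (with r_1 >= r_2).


Divide by x^2 to reach normal form y'' + P_1(x) y' + P_2(x) y = 0 with P_1(x) = -2 + 2/x and P_2(x) = 3 - 2/x - 6/x^2.
x = 0 is a singular point because the y'-coefficient -2 + 2/x has a pole at x = 0 and the y-coefficient 3 - 2/x - 6/x^2 has a pole at x = 0.
It is a regular singular point because x P_1(x) = p(x) = 2 - 2x and x^2 P_2(x) = q(x) = 3x^2 - 2x - 6 are polynomials, hence analytic at x = 0.
p(0) = 2,  q(0) = -6.
Indicial equation: r(r-1) + p(0) r + q(0) = 0, i.e. r^2 + (p(0) - 1) r + q(0) = 0, i.e. r^2 + 1 r - 6 = 0.
Discriminant: (1)^2 - 4(-6) = 25, so r = (-1 ± 5)/2.
Solving: r_1 = 2, r_2 = -3.

indicial: r^2 + 1 r - 6 = 0; roots r_1 = 2, r_2 = -3


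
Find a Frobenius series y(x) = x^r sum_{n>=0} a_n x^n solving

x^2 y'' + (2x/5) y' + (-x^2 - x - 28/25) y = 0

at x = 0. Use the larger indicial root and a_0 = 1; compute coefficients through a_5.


Write in Frobenius form y'' + (p(x)/x) y' + (q(x)/x^2) y = 0:
  p(x) = 2/5,  q(x) = -x^2 - x - 28/25.
Indicial equation: r(r-1) + (2/5) r + (-28/25) = 0 -> roots r_1 = 7/5, r_2 = -4/5.
Take r = r_1 = 7/5. Let y(x) = x^r sum_{n>=0} a_n x^n with a_0 = 1.
Substitute y = x^r sum a_n x^n and match x^{r+n}. The recurrence is
  D(n) a_n - 1 a_{n-1} - 1 a_{n-2} = 0,  where D(n) = (r+n)(r+n-1) + (2/5)(r+n) + (-28/25).
  a_n = [1 a_{n-1} + 1 a_{n-2}] / D(n).
Since the indicial polynomial factors as (r - r_1)(r - r_2), D(n) = (r_1 + n - r_1)(r_1 + n - r_2) = n(n + 11/5).
Evaluating step by step (a_0 = 1):
  n = 1: D(1) = 1(1 + 11/5) = 16/5; numerator = 1(1) = 1; a_1 = (1)/(16/5) = 5/16
  n = 2: D(2) = 2(2 + 11/5) = 42/5; numerator = 1(5/16) + 1(1) = 21/16; a_2 = (21/16)/(42/5) = 5/32
  n = 3: D(3) = 3(3 + 11/5) = 78/5; numerator = 1(5/32) + 1(5/16) = 15/32; a_3 = (15/32)/(78/5) = 25/832
  n = 4: D(4) = 4(4 + 11/5) = 124/5; numerator = 1(25/832) + 1(5/32) = 155/832; a_4 = (155/832)/(124/5) = 25/3328
  n = 5: D(5) = 5(5 + 11/5) = 36; numerator = 1(25/3328) + 1(25/832) = 125/3328; a_5 = (125/3328)/(36) = 125/119808

r = 7/5; a_0 = 1; a_1 = 5/16; a_2 = 5/32; a_3 = 25/832; a_4 = 25/3328; a_5 = 125/119808


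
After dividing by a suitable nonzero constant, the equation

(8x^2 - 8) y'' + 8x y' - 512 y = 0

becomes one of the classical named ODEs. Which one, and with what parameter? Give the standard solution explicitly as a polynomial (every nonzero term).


All three coefficients share the factor -8; dividing through by -8 gives  (1 - x^2) y'' - x y' + 64 y = 0.
This matches the Chebyshev equation (1 - x^2) y'' - x y' + n^2 y = 0 (note the -x y' term, not -2x y') with n^2 = 64, so n = 8; the polynomial solution is T_8(x).
With y = sum_k a_k x^k, matching x^k gives (k+2)(k+1) a_{k+2} = (k^2 - n^2) a_k = (k - 8)(k + 8) a_k. The right side vanishes at k = 8, so the series with the parity of 8 terminates at degree 8.
Standard normalization: leading coefficient of T_n is 2^(n-1), so a_8 = 2^7 = 128. Work downward with a_k = (k+1)(k+2) a_{k+2} / ((k - 8)(k + 8)):
  a_6 = (7)(8)(128) / ((6 - 8)(6 + 8)) = 7168/(-28) = -256
  a_4 = (5)(6)(-256) / ((4 - 8)(4 + 8)) = -7680/(-48) = 160
  a_2 = (3)(4)(160) / ((2 - 8)(2 + 8)) = 1920/(-60) = -32
  a_0 = (1)(2)(-32) / ((0 - 8)(0 + 8)) = -64/(-64) = 1
Hence T_8(x) = 128 x^8 - 256 x^6 + 160 x^4 - 32 x^2 + 1.

T_8(x); series = 128 x^8 - 256 x^6 + 160 x^4 - 32 x^2 + 1


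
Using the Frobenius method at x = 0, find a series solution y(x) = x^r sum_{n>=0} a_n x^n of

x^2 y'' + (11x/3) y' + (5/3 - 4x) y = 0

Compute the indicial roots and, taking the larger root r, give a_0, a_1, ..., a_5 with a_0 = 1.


Write in Frobenius form y'' + (p(x)/x) y' + (q(x)/x^2) y = 0:
  p(x) = 11/3,  q(x) = 5/3 - 4x.
Indicial equation: r(r-1) + (11/3) r + (5/3) = 0 -> roots r_1 = -1, r_2 = -5/3.
Take r = r_1 = -1. Let y(x) = x^r sum_{n>=0} a_n x^n with a_0 = 1.
Substitute y = x^r sum a_n x^n and match x^{r+n}. The recurrence is
  D(n) a_n - 4 a_{n-1} = 0,  where D(n) = (r+n)(r+n-1) + (11/3)(r+n) + (5/3).
  a_n = 4 / D(n) * a_{n-1}.
Since the indicial polynomial factors as (r - r_1)(r - r_2), D(n) = (r_1 + n - r_1)(r_1 + n - r_2) = n(n + 2/3).
Evaluating step by step (a_0 = 1):
  n = 1: D(1) = 1(1 + 2/3) = 5/3; numerator = 4(1) = 4; a_1 = (4)/(5/3) = 12/5
  n = 2: D(2) = 2(2 + 2/3) = 16/3; numerator = 4(12/5) = 48/5; a_2 = (48/5)/(16/3) = 9/5
  n = 3: D(3) = 3(3 + 2/3) = 11; numerator = 4(9/5) = 36/5; a_3 = (36/5)/(11) = 36/55
  n = 4: D(4) = 4(4 + 2/3) = 56/3; numerator = 4(36/55) = 144/55; a_4 = (144/55)/(56/3) = 54/385
  n = 5: D(5) = 5(5 + 2/3) = 85/3; numerator = 4(54/385) = 216/385; a_5 = (216/385)/(85/3) = 648/32725

r = -1; a_0 = 1; a_1 = 12/5; a_2 = 9/5; a_3 = 36/55; a_4 = 54/385; a_5 = 648/32725


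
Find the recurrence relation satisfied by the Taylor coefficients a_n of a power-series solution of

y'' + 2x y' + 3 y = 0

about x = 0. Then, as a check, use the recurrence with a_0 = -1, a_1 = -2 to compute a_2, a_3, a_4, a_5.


Substitute y = sum_n a_n x^n.
y''(x) has coefficient (n+2)(n+1) a_{n+2} at x^n;
2 x y'(x) has coefficient 2 n a_n at x^n (shift);
3 y(x) has coefficient 3 a_n at x^n.
Matching x^n: (n+2)(n+1) a_{n+2} + (2n + 3) a_n = 0.
Thus a_{n+2} = (-2n - 3) / ((n+1)(n+2)) * a_n.

Check with a_0 = -1, a_1 = -2 (apply the recurrence for n = 0, 1, 2, 3): a_0 = -1, a_1 = -2, a_2 = 3/2, a_3 = 5/3, a_4 = -7/8, a_5 = -3/4.

a_(n+2) = (-2n - 3) / ((n+1)(n+2)) * a_n; check: a_0 = -1, a_1 = -2, a_2 = 3/2, a_3 = 5/3, a_4 = -7/8, a_5 = -3/4


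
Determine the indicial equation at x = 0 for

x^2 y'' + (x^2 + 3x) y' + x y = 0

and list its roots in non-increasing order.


Divide by x^2 to reach normal form y'' + P_1(x) y' + P_2(x) y = 0 with P_1(x) = 1 + 3/x and P_2(x) = 1/x.
x = 0 is a singular point because the y'-coefficient 1 + 3/x has a pole at x = 0 and the y-coefficient 1/x has a pole at x = 0.
It is a regular singular point because x P_1(x) = p(x) = x + 3 and x^2 P_2(x) = q(x) = x are polynomials, hence analytic at x = 0.
p(0) = 3,  q(0) = 0.
Indicial equation: r(r-1) + p(0) r + q(0) = 0, i.e. r^2 + (p(0) - 1) r + q(0) = 0, i.e. r^2 + 2 r = 0.
Discriminant: (2)^2 - 4(0) = 4, so r = (-2 ± 2)/2.
Solving: r_1 = 0, r_2 = -2.

indicial: r^2 + 2 r = 0; roots r_1 = 0, r_2 = -2


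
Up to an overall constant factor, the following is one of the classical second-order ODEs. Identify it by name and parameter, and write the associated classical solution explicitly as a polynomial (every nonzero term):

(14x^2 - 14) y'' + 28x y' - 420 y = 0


All three coefficients share the factor -14; dividing through by -14 gives  (1 - x^2) y'' - 2x y' + 30 y = 0.
This matches the Legendre equation (1 - x^2) y'' - 2x y' + n(n+1) y = 0 (note the -2x y' term) with n(n+1) = 30, so n = 5; the polynomial solution is P_5(x).
With y = sum_k a_k x^k, matching x^k gives (k+2)(k+1) a_{k+2} = [k(k+1) - n(n+1)] a_k = (k - 5)(k + 6) a_k. The right side vanishes at k = 5, so the series with the parity of 5 terminates at degree 5.
Standard normalization (P_n(1) = 1): leading coefficient (2n)!/(2^n (n!)^2) = 3628800/(32*14400) = 63/8, so a_5 = 63/8. Work downward with a_k = (k+1)(k+2) a_{k+2} / ((k - 5)(k + 6)):
  a_3 = (4)(5)(63/8) / ((3 - 5)(3 + 6)) = (315/2)/(-18) = -35/4
  a_1 = (2)(3)(-35/4) / ((1 - 5)(1 + 6)) = (-105/2)/(-28) = 15/8
Hence P_5(x) = 63 x^5/8 - 35 x^3/4 + 15 x/8.

P_5(x); series = 63 x^5/8 - 35 x^3/4 + 15 x/8


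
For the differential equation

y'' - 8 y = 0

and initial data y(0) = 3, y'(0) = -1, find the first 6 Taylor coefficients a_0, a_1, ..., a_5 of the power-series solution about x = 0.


Ansatz: y(x) = sum_{n>=0} a_n x^n, so y'(x) = sum_{n>=1} n a_n x^(n-1) and y''(x) = sum_{n>=2} n(n-1) a_n x^(n-2).
Substitute into P(x) y'' + Q(x) y' + R(x) y = 0 with P(x) = 1, Q(x) = 0, R(x) = -8, and match powers of x.
Initial conditions: a_0 = 3, a_1 = -1.
Setting the coefficient of each power of x to zero and solving order by order (substituting the coefficients already found):
  x^0: 2 a_2 - 8 a_0 = 0  ->  2 a_2 = 8 a_0 = 24  ->  a_2 = 12
  x^1: 6 a_3 - 8 a_1 = 0  ->  6 a_3 = 8 a_1 = -8  ->  a_3 = -4/3
  x^2: 12 a_4 - 8 a_2 = 0  ->  12 a_4 = 8 a_2 = 96  ->  a_4 = 8
  x^3: 20 a_5 - 8 a_3 = 0  ->  20 a_5 = 8 a_3 = -32/3  ->  a_5 = -8/15
Truncated series: y(x) = 3 - x + 12 x^2 - (4/3) x^3 + 8 x^4 - (8/15) x^5 + O(x^6).

a_0 = 3; a_1 = -1; a_2 = 12; a_3 = -4/3; a_4 = 8; a_5 = -8/15


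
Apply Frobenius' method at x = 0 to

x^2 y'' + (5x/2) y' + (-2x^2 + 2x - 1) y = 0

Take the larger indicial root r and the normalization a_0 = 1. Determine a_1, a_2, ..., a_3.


Write in Frobenius form y'' + (p(x)/x) y' + (q(x)/x^2) y = 0:
  p(x) = 5/2,  q(x) = -2x^2 + 2x - 1.
Indicial equation: r(r-1) + (5/2) r + (-1) = 0 -> roots r_1 = 1/2, r_2 = -2.
Take r = r_1 = 1/2. Let y(x) = x^r sum_{n>=0} a_n x^n with a_0 = 1.
Substitute y = x^r sum a_n x^n and match x^{r+n}. The recurrence is
  D(n) a_n + 2 a_{n-1} - 2 a_{n-2} = 0,  where D(n) = (r+n)(r+n-1) + (5/2)(r+n) + (-1).
  a_n = [-2 a_{n-1} + 2 a_{n-2}] / D(n).
Since the indicial polynomial factors as (r - r_1)(r - r_2), D(n) = (r_1 + n - r_1)(r_1 + n - r_2) = n(n + 5/2).
Evaluating step by step (a_0 = 1):
  n = 1: D(1) = 1(1 + 5/2) = 7/2; numerator = -2(1) = -2; a_1 = (-2)/(7/2) = -4/7
  n = 2: D(2) = 2(2 + 5/2) = 9; numerator = -2(-4/7) + 2(1) = 22/7; a_2 = (22/7)/(9) = 22/63
  n = 3: D(3) = 3(3 + 5/2) = 33/2; numerator = -2(22/63) + 2(-4/7) = -116/63; a_3 = (-116/63)/(33/2) = -232/2079

r = 1/2; a_0 = 1; a_1 = -4/7; a_2 = 22/63; a_3 = -232/2079


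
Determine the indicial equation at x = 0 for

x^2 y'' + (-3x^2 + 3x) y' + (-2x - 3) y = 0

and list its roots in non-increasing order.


Divide by x^2 to reach normal form y'' + P_1(x) y' + P_2(x) y = 0 with P_1(x) = -3 + 3/x and P_2(x) = -2/x - 3/x^2.
x = 0 is a singular point because the y'-coefficient -3 + 3/x has a pole at x = 0 and the y-coefficient -2/x - 3/x^2 has a pole at x = 0.
It is a regular singular point because x P_1(x) = p(x) = 3 - 3x and x^2 P_2(x) = q(x) = -2x - 3 are polynomials, hence analytic at x = 0.
p(0) = 3,  q(0) = -3.
Indicial equation: r(r-1) + p(0) r + q(0) = 0, i.e. r^2 + (p(0) - 1) r + q(0) = 0, i.e. r^2 + 2 r - 3 = 0.
Discriminant: (2)^2 - 4(-3) = 16, so r = (-2 ± 4)/2.
Solving: r_1 = 1, r_2 = -3.

indicial: r^2 + 2 r - 3 = 0; roots r_1 = 1, r_2 = -3


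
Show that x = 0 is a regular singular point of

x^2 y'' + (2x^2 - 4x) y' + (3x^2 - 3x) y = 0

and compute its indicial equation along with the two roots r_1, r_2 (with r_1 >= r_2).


Divide by x^2 to reach normal form y'' + P_1(x) y' + P_2(x) y = 0 with P_1(x) = 2 - 4/x and P_2(x) = 3 - 3/x.
x = 0 is a singular point because the y'-coefficient 2 - 4/x has a pole at x = 0 and the y-coefficient 3 - 3/x has a pole at x = 0.
It is a regular singular point because x P_1(x) = p(x) = 2x - 4 and x^2 P_2(x) = q(x) = 3x^2 - 3x are polynomials, hence analytic at x = 0.
p(0) = -4,  q(0) = 0.
Indicial equation: r(r-1) + p(0) r + q(0) = 0, i.e. r^2 + (p(0) - 1) r + q(0) = 0, i.e. r^2 - 5 r = 0.
Discriminant: (-5)^2 - 4(0) = 25, so r = (5 ± 5)/2.
Solving: r_1 = 5, r_2 = 0.

indicial: r^2 - 5 r = 0; roots r_1 = 5, r_2 = 0


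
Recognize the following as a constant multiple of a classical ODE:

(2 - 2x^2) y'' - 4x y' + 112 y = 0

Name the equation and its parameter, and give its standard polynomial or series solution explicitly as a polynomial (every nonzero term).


All three coefficients share the factor 2; dividing through by 2 gives  (1 - x^2) y'' - 2x y' + 56 y = 0.
This matches the Legendre equation (1 - x^2) y'' - 2x y' + n(n+1) y = 0 (note the -2x y' term) with n(n+1) = 56, so n = 7; the polynomial solution is P_7(x).
With y = sum_k a_k x^k, matching x^k gives (k+2)(k+1) a_{k+2} = [k(k+1) - n(n+1)] a_k = (k - 7)(k + 8) a_k. The right side vanishes at k = 7, so the series with the parity of 7 terminates at degree 7.
Standard normalization (P_n(1) = 1): leading coefficient (2n)!/(2^n (n!)^2) = 87178291200/(128*25401600) = 429/16, so a_7 = 429/16. Work downward with a_k = (k+1)(k+2) a_{k+2} / ((k - 7)(k + 8)):
  a_5 = (6)(7)(429/16) / ((5 - 7)(5 + 8)) = (9009/8)/(-26) = -693/16
  a_3 = (4)(5)(-693/16) / ((3 - 7)(3 + 8)) = (-3465/4)/(-44) = 315/16
  a_1 = (2)(3)(315/16) / ((1 - 7)(1 + 8)) = (945/8)/(-54) = -35/16
Hence P_7(x) = 429 x^7/16 - 693 x^5/16 + 315 x^3/16 - 35 x/16.

P_7(x); series = 429 x^7/16 - 693 x^5/16 + 315 x^3/16 - 35 x/16


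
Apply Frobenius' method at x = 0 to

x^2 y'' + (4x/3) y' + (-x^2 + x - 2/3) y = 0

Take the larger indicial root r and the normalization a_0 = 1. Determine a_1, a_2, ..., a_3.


Write in Frobenius form y'' + (p(x)/x) y' + (q(x)/x^2) y = 0:
  p(x) = 4/3,  q(x) = -x^2 + x - 2/3.
Indicial equation: r(r-1) + (4/3) r + (-2/3) = 0 -> roots r_1 = 2/3, r_2 = -1.
Take r = r_1 = 2/3. Let y(x) = x^r sum_{n>=0} a_n x^n with a_0 = 1.
Substitute y = x^r sum a_n x^n and match x^{r+n}. The recurrence is
  D(n) a_n + 1 a_{n-1} - 1 a_{n-2} = 0,  where D(n) = (r+n)(r+n-1) + (4/3)(r+n) + (-2/3).
  a_n = [-1 a_{n-1} + 1 a_{n-2}] / D(n).
Since the indicial polynomial factors as (r - r_1)(r - r_2), D(n) = (r_1 + n - r_1)(r_1 + n - r_2) = n(n + 5/3).
Evaluating step by step (a_0 = 1):
  n = 1: D(1) = 1(1 + 5/3) = 8/3; numerator = -1(1) = -1; a_1 = (-1)/(8/3) = -3/8
  n = 2: D(2) = 2(2 + 5/3) = 22/3; numerator = -1(-3/8) + 1(1) = 11/8; a_2 = (11/8)/(22/3) = 3/16
  n = 3: D(3) = 3(3 + 5/3) = 14; numerator = -1(3/16) + 1(-3/8) = -9/16; a_3 = (-9/16)/(14) = -9/224

r = 2/3; a_0 = 1; a_1 = -3/8; a_2 = 3/16; a_3 = -9/224


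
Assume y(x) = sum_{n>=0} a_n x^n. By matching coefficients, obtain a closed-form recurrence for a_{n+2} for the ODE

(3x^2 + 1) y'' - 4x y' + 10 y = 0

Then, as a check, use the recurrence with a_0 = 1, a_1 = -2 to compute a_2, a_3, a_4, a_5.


Substitute y = sum_n a_n x^n.
(1 + 3 x^2) y'' contributes (n+2)(n+1) a_{n+2} + 3 n(n-1) a_n at x^n.
-4 x y'(x) contributes -4 n a_n at x^n.
10 y(x) contributes 10 a_n at x^n.
Matching x^n: (n+2)(n+1) a_{n+2} + (3 n(n-1) - 4 n + 10) a_n = 0.
Thus a_{n+2} = (-3 n(n-1) + 4 n - 10) / ((n+1)(n+2)) * a_n.

Check with a_0 = 1, a_1 = -2 (apply the recurrence for n = 0, 1, 2, 3): a_0 = 1, a_1 = -2, a_2 = -5, a_3 = 2, a_4 = 10/3, a_5 = -8/5.

a_(n+2) = (-3 n(n-1) + 4 n - 10) / ((n+1)(n+2)) * a_n; check: a_0 = 1, a_1 = -2, a_2 = -5, a_3 = 2, a_4 = 10/3, a_5 = -8/5


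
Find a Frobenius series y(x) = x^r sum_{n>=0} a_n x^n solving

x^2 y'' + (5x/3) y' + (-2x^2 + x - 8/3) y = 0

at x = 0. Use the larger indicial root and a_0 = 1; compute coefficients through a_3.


Write in Frobenius form y'' + (p(x)/x) y' + (q(x)/x^2) y = 0:
  p(x) = 5/3,  q(x) = -2x^2 + x - 8/3.
Indicial equation: r(r-1) + (5/3) r + (-8/3) = 0 -> roots r_1 = 4/3, r_2 = -2.
Take r = r_1 = 4/3. Let y(x) = x^r sum_{n>=0} a_n x^n with a_0 = 1.
Substitute y = x^r sum a_n x^n and match x^{r+n}. The recurrence is
  D(n) a_n + 1 a_{n-1} - 2 a_{n-2} = 0,  where D(n) = (r+n)(r+n-1) + (5/3)(r+n) + (-8/3).
  a_n = [-1 a_{n-1} + 2 a_{n-2}] / D(n).
Since the indicial polynomial factors as (r - r_1)(r - r_2), D(n) = (r_1 + n - r_1)(r_1 + n - r_2) = n(n + 10/3).
Evaluating step by step (a_0 = 1):
  n = 1: D(1) = 1(1 + 10/3) = 13/3; numerator = -1(1) = -1; a_1 = (-1)/(13/3) = -3/13
  n = 2: D(2) = 2(2 + 10/3) = 32/3; numerator = -1(-3/13) + 2(1) = 29/13; a_2 = (29/13)/(32/3) = 87/416
  n = 3: D(3) = 3(3 + 10/3) = 19; numerator = -1(87/416) + 2(-3/13) = -279/416; a_3 = (-279/416)/(19) = -279/7904

r = 4/3; a_0 = 1; a_1 = -3/13; a_2 = 87/416; a_3 = -279/7904


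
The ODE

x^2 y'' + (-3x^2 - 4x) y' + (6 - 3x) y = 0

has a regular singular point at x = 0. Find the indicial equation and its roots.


Divide by x^2 to reach normal form y'' + P_1(x) y' + P_2(x) y = 0 with P_1(x) = -3 - 4/x and P_2(x) = -3/x + 6/x^2.
x = 0 is a singular point because the y'-coefficient -3 - 4/x has a pole at x = 0 and the y-coefficient -3/x + 6/x^2 has a pole at x = 0.
It is a regular singular point because x P_1(x) = p(x) = -3x - 4 and x^2 P_2(x) = q(x) = 6 - 3x are polynomials, hence analytic at x = 0.
p(0) = -4,  q(0) = 6.
Indicial equation: r(r-1) + p(0) r + q(0) = 0, i.e. r^2 + (p(0) - 1) r + q(0) = 0, i.e. r^2 - 5 r + 6 = 0.
Discriminant: (-5)^2 - 4(6) = 1, so r = (5 ± 1)/2.
Solving: r_1 = 3, r_2 = 2.

indicial: r^2 - 5 r + 6 = 0; roots r_1 = 3, r_2 = 2


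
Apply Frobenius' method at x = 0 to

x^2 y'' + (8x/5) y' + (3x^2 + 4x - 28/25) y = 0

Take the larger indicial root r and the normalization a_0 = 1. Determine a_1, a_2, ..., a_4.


Write in Frobenius form y'' + (p(x)/x) y' + (q(x)/x^2) y = 0:
  p(x) = 8/5,  q(x) = 3x^2 + 4x - 28/25.
Indicial equation: r(r-1) + (8/5) r + (-28/25) = 0 -> roots r_1 = 4/5, r_2 = -7/5.
Take r = r_1 = 4/5. Let y(x) = x^r sum_{n>=0} a_n x^n with a_0 = 1.
Substitute y = x^r sum a_n x^n and match x^{r+n}. The recurrence is
  D(n) a_n + 4 a_{n-1} + 3 a_{n-2} = 0,  where D(n) = (r+n)(r+n-1) + (8/5)(r+n) + (-28/25).
  a_n = [-4 a_{n-1} - 3 a_{n-2}] / D(n).
Since the indicial polynomial factors as (r - r_1)(r - r_2), D(n) = (r_1 + n - r_1)(r_1 + n - r_2) = n(n + 11/5).
Evaluating step by step (a_0 = 1):
  n = 1: D(1) = 1(1 + 11/5) = 16/5; numerator = -4(1) = -4; a_1 = (-4)/(16/5) = -5/4
  n = 2: D(2) = 2(2 + 11/5) = 42/5; numerator = -4(-5/4) - 3(1) = 2; a_2 = (2)/(42/5) = 5/21
  n = 3: D(3) = 3(3 + 11/5) = 78/5; numerator = -4(5/21) - 3(-5/4) = 235/84; a_3 = (235/84)/(78/5) = 1175/6552
  n = 4: D(4) = 4(4 + 11/5) = 124/5; numerator = -4(1175/6552) - 3(5/21) = -335/234; a_4 = (-335/234)/(124/5) = -1675/29016

r = 4/5; a_0 = 1; a_1 = -5/4; a_2 = 5/21; a_3 = 1175/6552; a_4 = -1675/29016


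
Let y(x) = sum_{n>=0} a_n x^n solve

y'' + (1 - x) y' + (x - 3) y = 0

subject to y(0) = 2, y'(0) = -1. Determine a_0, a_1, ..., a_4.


Ansatz: y(x) = sum_{n>=0} a_n x^n, so y'(x) = sum_{n>=1} n a_n x^(n-1) and y''(x) = sum_{n>=2} n(n-1) a_n x^(n-2).
Substitute into P(x) y'' + Q(x) y' + R(x) y = 0 with P(x) = 1, Q(x) = 1 - x, R(x) = x - 3, and match powers of x.
Initial conditions: a_0 = 2, a_1 = -1.
Setting the coefficient of each power of x to zero and solving order by order (substituting the coefficients already found):
  x^0: 2 a_2 + a_1 - 3 a_0 = 0  ->  2 a_2 = -a_1 + 3 a_0 = 7  ->  a_2 = 7/2
  x^1: 6 a_3 + 2 a_2 - 4 a_1 + a_0 = 0  ->  6 a_3 = -2 a_2 + 4 a_1 - a_0 = -13  ->  a_3 = -13/6
  x^2: 12 a_4 + 3 a_3 - 5 a_2 + a_1 = 0  ->  12 a_4 = -3 a_3 + 5 a_2 - a_1 = 25  ->  a_4 = 25/12
Truncated series: y(x) = 2 - x + (7/2) x^2 - (13/6) x^3 + (25/12) x^4 + O(x^5).

a_0 = 2; a_1 = -1; a_2 = 7/2; a_3 = -13/6; a_4 = 25/12
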